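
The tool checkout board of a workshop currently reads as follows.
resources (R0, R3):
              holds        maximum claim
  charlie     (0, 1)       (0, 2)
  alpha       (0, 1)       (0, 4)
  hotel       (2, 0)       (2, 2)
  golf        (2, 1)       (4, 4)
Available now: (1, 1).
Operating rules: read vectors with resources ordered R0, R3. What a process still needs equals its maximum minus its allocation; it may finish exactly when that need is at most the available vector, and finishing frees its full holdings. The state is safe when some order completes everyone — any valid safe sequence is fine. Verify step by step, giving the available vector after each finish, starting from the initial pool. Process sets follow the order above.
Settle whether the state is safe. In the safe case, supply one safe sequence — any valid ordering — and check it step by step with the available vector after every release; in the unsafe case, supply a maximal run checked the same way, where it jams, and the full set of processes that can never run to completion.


UNSAFE — no complete ordering exists.
Key observation: charlie, hotel can finish, but then (3, 2) is all there is, and the blocked group's R3 demands exceed it.
Going as far as possible: charlie, hotel; after that, nothing fits. Verifying each step:
  pool = (1, 1)
  charlie needs (0, 1) <= (1, 1) -> finishes; pool += (0, 1) = (1, 2)
  hotel needs (0, 2) <= (1, 2) -> finishes; pool += (2, 0) = (3, 2)
  alpha cannot run: need (0, 3) vs free (3, 2) (insufficient R3)
  golf cannot run: need (2, 3) vs free (3, 2) (insufficient R3)
Never able to finish: alpha and golf.


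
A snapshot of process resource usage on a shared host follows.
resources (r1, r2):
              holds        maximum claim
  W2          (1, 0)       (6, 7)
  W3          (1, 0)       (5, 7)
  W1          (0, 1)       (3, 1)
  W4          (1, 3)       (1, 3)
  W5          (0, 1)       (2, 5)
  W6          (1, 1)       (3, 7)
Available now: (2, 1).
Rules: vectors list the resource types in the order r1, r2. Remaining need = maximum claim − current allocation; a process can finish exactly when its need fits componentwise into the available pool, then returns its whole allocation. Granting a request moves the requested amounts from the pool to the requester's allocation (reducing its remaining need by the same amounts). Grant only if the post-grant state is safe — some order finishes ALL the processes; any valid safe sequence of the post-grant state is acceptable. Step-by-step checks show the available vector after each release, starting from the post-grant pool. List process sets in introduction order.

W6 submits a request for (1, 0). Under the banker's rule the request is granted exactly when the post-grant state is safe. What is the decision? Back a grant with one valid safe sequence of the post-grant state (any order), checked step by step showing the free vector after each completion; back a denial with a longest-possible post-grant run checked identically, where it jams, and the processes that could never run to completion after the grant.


DENY — the pretend-granted state is unsafe.
Key observation: after W4, W5 the pool peaks at (2, 5), and each blocked process is short somewhere: W2 on r1, r2; W3 on r1, r2; W1 on r1; W6 on r2.
Pretend the grant happened; the run W4, W5 goes as far as possible. Step-by-step check:
  pool = (1, 1)
  W4: need (0, 0) fits (1, 1); releases (1, 3), pool now (2, 4)
  W5: need (2, 4) fits (2, 4); releases (0, 1), pool now (2, 5)
  W2 still needs (5, 7) but only (2, 5) is free — short on r1 and r2
  W3 still needs (4, 7) but only (2, 5) is free — short on r1 and r2
  W1 still needs (3, 0) but only (2, 5) is free — short on r1
  W6 still needs (1, 6) but only (2, 5) is free — short on r2
Processes that could never finish after the grant: W2, W3, W1 and W6.


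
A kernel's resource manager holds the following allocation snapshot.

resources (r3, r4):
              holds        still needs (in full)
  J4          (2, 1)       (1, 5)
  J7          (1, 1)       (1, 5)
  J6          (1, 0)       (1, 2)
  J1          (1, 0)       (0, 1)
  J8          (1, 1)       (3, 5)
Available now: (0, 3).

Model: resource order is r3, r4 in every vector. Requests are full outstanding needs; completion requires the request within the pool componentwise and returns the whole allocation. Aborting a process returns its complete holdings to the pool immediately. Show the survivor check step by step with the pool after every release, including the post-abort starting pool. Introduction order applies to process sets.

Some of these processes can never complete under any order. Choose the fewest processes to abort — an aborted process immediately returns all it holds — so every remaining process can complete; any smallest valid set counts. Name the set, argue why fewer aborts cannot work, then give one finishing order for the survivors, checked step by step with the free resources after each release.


Abort J4 and J7.
Key observation: no ordering could ever have run J8 before the abort of J4 and J7; with (3, 2) back in the pool it fits at step 1.
No one abort is enough; case by case: J4 alone leaves J7 blocked (short on r4); J7 alone leaves J4 blocked (short on r4); J6 alone leaves J4 blocked (short on r4); J1 alone leaves J4 blocked (short on r4); J8 alone leaves J4 blocked (short on r4).
Survivors finish in the order: J8, J1, J6. Step-by-step check (pool after the aborts first):
  pool = (3, 5)
  run J8 (needs (3, 5), free (3, 5)); after release of (1, 1) the pool is (4, 6)
  run J1 (needs (0, 1), free (4, 6)); after release of (1, 0) the pool is (5, 6)
  run J6 (needs (1, 2), free (5, 6)); after release of (1, 0) the pool is (6, 6)


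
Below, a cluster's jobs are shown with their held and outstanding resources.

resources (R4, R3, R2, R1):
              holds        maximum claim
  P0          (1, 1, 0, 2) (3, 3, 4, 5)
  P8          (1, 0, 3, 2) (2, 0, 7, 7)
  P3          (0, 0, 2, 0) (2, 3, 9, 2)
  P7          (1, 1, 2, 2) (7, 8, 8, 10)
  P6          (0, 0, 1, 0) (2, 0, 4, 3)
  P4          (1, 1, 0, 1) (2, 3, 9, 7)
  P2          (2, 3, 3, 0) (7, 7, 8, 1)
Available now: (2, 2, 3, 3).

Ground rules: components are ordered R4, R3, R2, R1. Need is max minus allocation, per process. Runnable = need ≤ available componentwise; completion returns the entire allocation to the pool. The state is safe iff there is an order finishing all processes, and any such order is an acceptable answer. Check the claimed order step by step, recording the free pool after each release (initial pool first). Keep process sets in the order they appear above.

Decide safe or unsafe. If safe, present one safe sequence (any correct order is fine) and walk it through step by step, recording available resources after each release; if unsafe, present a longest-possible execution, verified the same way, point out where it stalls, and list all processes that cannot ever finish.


SAFE, for example via the order P6, P0, P8, P3, P4, P2, P7.
Key observation: reading the order forward, P6 is the first process whose need (2, 0, 3, 3) meets the free pool (2, 2, 3, 3) exactly on a resource it requests.
Walking it through:
  pool = (2, 2, 3, 3)
  run P6 (needs (2, 0, 3, 3), free (2, 2, 3, 3)); after release of (0, 0, 1, 0) the pool is (2, 2, 4, 3)
  run P0 (needs (2, 2, 4, 3), free (2, 2, 4, 3)); after release of (1, 1, 0, 2) the pool is (3, 3, 4, 5)
  run P8 (needs (1, 0, 4, 5), free (3, 3, 4, 5)); after release of (1, 0, 3, 2) the pool is (4, 3, 7, 7)
  run P3 (needs (2, 3, 7, 2), free (4, 3, 7, 7)); after release of (0, 0, 2, 0) the pool is (4, 3, 9, 7)
  run P4 (needs (1, 2, 9, 6), free (4, 3, 9, 7)); after release of (1, 1, 0, 1) the pool is (5, 4, 9, 8)
  run P2 (needs (5, 4, 5, 1), free (5, 4, 9, 8)); after release of (2, 3, 3, 0) the pool is (7, 7, 12, 8)
  run P7 (needs (6, 7, 6, 8), free (7, 7, 12, 8)); after release of (1, 1, 2, 2) the pool is (8, 8, 14, 10)


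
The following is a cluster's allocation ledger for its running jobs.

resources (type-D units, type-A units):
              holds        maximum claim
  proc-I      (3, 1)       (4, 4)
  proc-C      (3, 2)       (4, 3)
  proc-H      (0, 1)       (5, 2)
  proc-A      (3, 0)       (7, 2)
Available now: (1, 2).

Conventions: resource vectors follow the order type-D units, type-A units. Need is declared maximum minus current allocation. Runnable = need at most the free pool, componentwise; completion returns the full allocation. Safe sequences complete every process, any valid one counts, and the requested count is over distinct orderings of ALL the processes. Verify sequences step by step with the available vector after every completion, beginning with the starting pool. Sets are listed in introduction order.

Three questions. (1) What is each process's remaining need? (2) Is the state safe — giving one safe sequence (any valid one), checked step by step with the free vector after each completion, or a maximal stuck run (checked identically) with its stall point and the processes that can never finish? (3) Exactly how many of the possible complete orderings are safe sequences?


(1) Remaining need (order type-D units, type-A units):
  proc-I: (1, 3)
  proc-C: (1, 1)
  proc-H: (5, 1)
  proc-A: (4, 2)
(2) SAFE. One safe sequence: proc-C, proc-I, proc-A, proc-H.
Key observation: reading the order forward, proc-C is the first process whose need (1, 1) meets the free pool (1, 2) exactly on a resource it requests.
Verifying each step:
  pool = (1, 2)
  proc-C needs (1, 1) <= (1, 2) -> finishes; pool += (3, 2) = (4, 4)
  proc-I needs (1, 3) <= (4, 4) -> finishes; pool += (3, 1) = (7, 5)
  proc-A needs (4, 2) <= (7, 5) -> finishes; pool += (3, 0) = (10, 5)
  proc-H needs (5, 1) <= (10, 5) -> finishes; pool += (0, 1) = (10, 6)
(3) Exactly 4 of the possible complete orderings are safe sequences.


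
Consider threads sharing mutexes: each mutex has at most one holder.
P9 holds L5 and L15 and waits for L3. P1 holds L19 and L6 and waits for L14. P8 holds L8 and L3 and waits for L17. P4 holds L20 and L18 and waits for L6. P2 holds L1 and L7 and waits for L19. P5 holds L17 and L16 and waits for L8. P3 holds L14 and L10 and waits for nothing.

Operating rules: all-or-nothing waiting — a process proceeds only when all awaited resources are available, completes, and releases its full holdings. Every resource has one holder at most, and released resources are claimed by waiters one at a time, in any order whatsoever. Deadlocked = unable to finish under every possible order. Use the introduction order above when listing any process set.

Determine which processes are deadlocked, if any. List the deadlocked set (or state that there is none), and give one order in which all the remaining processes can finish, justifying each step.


The deadlocked set is P9, P8 and P5.
Key observation: the waits loop around P8 -> P5 -> P8 with no way out; P9 waits into the deadlock from upstream.
The rest can finish in the order P3, P1, P2, P4.
Walking it through:
  P3: no waits; runs immediately, freeing L14 and L10
  P1 waits on L14 — all released -> runs and releases L19 and L6
  P2 waits on L19 — all released -> runs and releases L1 and L7
  P4 waits on L6 — all released -> runs and releases L20 and L18


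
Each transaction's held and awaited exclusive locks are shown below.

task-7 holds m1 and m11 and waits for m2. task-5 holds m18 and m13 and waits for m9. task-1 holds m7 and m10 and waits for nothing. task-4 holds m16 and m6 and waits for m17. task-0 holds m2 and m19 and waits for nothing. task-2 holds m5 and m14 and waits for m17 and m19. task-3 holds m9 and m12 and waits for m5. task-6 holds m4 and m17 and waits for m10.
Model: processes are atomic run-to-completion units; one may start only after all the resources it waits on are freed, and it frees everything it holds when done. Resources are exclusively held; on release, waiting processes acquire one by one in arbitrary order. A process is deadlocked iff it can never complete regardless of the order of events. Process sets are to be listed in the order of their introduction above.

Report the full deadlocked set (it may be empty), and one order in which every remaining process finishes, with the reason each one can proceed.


No process is deadlocked.
Key observation: the wait relation is loop-free; peeling off processes with no waits unwinds the whole state.
A valid finishing order for the others: task-1, task-0, task-7, task-6, task-2, task-3, task-4, task-5.
Verifying each step:
  task-1 waits on nothing -> runs at once and releases m7 and m10
  task-0 waits on nothing -> runs at once and releases m2 and m19
  task-7: everything it awaited (m2) is free; runs, freeing m1 and m11
  task-6: everything it awaited (m10) is free; runs, freeing m4 and m17
  task-2: everything it awaited (m17 and m19) is free; runs, freeing m5 and m14
  task-3: everything it awaited (m5) is free; runs, freeing m9 and m12
  task-4: everything it awaited (m17) is free; runs, freeing m16 and m6
  task-5: everything it awaited (m9) is free; runs, freeing m18 and m13


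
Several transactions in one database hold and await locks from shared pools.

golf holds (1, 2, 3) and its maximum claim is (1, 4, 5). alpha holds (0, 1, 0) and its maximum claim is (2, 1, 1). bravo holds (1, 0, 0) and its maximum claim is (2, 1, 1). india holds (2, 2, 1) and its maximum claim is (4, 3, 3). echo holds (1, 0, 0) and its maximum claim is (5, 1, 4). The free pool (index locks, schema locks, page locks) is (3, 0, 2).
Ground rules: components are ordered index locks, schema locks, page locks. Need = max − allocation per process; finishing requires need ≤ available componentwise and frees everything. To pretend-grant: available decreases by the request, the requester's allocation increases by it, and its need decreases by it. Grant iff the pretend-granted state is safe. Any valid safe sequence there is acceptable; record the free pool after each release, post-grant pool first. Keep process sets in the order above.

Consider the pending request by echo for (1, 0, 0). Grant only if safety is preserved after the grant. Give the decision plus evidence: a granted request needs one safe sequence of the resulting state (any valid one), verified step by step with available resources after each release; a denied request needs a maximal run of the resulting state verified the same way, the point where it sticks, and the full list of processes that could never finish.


GRANT: granting preserves safety; a valid post-grant sequence is alpha, india, golf, bravo, echo.
Key observation: with (2, 0, 2) left after the transfer, alpha can run at once — the state stays safe.
Check on the post-grant state, step by step:
  pool = (2, 0, 2)
  run alpha (needs (2, 0, 1), free (2, 0, 2)); after release of (0, 1, 0) the pool is (2, 1, 2)
  run india (needs (2, 1, 2), free (2, 1, 2)); after release of (2, 2, 1) the pool is (4, 3, 3)
  run golf (needs (0, 2, 2), free (4, 3, 3)); after release of (1, 2, 3) the pool is (5, 5, 6)
  run bravo (needs (1, 1, 1), free (5, 5, 6)); after release of (1, 0, 0) the pool is (6, 5, 6)
  run echo (needs (3, 1, 4), free (6, 5, 6)); after release of (2, 0, 0) the pool is (8, 5, 6)


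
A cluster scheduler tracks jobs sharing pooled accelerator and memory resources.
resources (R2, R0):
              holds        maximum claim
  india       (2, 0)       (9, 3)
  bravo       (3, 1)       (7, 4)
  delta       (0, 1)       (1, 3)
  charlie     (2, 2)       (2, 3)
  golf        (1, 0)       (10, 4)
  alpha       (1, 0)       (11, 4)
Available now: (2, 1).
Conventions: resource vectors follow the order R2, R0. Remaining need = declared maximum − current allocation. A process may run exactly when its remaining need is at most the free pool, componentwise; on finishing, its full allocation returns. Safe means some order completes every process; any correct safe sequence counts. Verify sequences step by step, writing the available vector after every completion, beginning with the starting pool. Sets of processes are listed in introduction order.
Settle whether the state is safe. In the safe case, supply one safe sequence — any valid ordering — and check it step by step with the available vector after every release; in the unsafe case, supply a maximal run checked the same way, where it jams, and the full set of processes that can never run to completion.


SAFE — a valid safe sequence is charlie, bravo, india, delta, golf, alpha.
Key observation: charlie is the earliest step where a requested resource binds exactly: need (0, 1), pool (2, 1) at its turn.
Verifying each step:
  pool = (2, 1)
  charlie needs (0, 1) <= (2, 1) -> finishes; pool += (2, 2) = (4, 3)
  bravo needs (4, 3) <= (4, 3) -> finishes; pool += (3, 1) = (7, 4)
  india needs (7, 3) <= (7, 4) -> finishes; pool += (2, 0) = (9, 4)
  delta needs (1, 2) <= (9, 4) -> finishes; pool += (0, 1) = (9, 5)
  golf needs (9, 4) <= (9, 5) -> finishes; pool += (1, 0) = (10, 5)
  alpha needs (10, 4) <= (10, 5) -> finishes; pool += (1, 0) = (11, 5)


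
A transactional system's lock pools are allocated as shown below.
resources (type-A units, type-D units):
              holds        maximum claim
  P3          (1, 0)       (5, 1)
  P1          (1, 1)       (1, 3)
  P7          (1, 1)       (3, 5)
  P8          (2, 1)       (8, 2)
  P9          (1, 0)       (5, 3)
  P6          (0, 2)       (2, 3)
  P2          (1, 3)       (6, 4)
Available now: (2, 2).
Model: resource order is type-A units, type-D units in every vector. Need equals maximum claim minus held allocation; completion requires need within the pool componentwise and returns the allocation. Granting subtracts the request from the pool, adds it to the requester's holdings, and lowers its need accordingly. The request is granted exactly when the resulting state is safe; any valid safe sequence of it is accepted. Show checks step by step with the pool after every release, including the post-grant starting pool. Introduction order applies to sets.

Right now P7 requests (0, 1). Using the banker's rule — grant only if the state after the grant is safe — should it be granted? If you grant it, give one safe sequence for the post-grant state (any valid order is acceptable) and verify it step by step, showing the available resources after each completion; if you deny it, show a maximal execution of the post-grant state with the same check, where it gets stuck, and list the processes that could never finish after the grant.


GRANT: granting preserves safety; a valid post-grant sequence is P6, P1, P7, P9, P3, P2, P8.
Key observation: even at the reduced pool (2, 1), P6 fits immediately, so safety survives the grant.
Step-by-step check of the post-grant state:
  pool = (2, 1)
  run P6 (needs (2, 1), free (2, 1)); after release of (0, 2) the pool is (2, 3)
  run P1 (needs (0, 2), free (2, 3)); after release of (1, 1) the pool is (3, 4)
  run P7 (needs (2, 3), free (3, 4)); after release of (1, 2) the pool is (4, 6)
  run P9 (needs (4, 3), free (4, 6)); after release of (1, 0) the pool is (5, 6)
  run P3 (needs (4, 1), free (5, 6)); after release of (1, 0) the pool is (6, 6)
  run P2 (needs (5, 1), free (6, 6)); after release of (1, 3) the pool is (7, 9)
  run P8 (needs (6, 1), free (7, 9)); after release of (2, 1) the pool is (9, 10)


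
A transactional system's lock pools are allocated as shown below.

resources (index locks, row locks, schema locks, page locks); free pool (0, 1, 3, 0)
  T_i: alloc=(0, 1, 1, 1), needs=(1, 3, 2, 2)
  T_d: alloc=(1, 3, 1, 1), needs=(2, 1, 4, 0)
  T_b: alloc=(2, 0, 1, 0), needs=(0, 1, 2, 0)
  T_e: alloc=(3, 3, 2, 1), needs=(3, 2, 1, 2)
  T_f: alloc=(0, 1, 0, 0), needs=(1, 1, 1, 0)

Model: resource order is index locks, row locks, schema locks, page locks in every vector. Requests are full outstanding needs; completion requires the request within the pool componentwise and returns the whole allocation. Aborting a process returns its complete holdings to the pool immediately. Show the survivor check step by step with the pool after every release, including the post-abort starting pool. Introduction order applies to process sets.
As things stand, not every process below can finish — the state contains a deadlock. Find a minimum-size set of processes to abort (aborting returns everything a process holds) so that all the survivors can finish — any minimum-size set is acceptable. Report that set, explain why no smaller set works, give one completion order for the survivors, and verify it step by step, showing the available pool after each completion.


The answer: abort T_i.
Key observation: T_e had no path to completion before; after the abort of T_i ((0, 1, 1, 1) returned), step 4 is where it fits.
No smaller set exists: with zero aborts the deadlock remains.
One survivor order: T_b, T_d, T_f, T_e. Check, step by step (post-abort pool first):
  pool = (0, 2, 4, 1)
  run T_b (needs (0, 1, 2, 0), free (0, 2, 4, 1)); after release of (2, 0, 1, 0) the pool is (2, 2, 5, 1)
  run T_d (needs (2, 1, 4, 0), free (2, 2, 5, 1)); after release of (1, 3, 1, 1) the pool is (3, 5, 6, 2)
  run T_f (needs (1, 1, 1, 0), free (3, 5, 6, 2)); after release of (0, 1, 0, 0) the pool is (3, 6, 6, 2)
  run T_e (needs (3, 2, 1, 2), free (3, 6, 6, 2)); after release of (3, 3, 2, 1) the pool is (6, 9, 8, 3)


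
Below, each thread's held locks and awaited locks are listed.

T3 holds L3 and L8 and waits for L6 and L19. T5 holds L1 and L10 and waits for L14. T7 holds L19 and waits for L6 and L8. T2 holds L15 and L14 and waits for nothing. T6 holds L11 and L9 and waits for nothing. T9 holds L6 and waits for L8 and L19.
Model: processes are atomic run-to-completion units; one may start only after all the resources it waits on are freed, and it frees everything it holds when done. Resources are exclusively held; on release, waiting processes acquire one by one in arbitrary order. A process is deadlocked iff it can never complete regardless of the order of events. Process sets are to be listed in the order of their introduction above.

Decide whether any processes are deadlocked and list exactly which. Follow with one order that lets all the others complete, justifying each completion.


Deadlocked set: T3, T7 and T9.
Key observation: the knot is the closed ring of waits T3 -> T7 -> T3; T9 is caught in further circular waits.
A valid finishing order for the others: T2, T5, T6.
Walking it through:
  T2 waits on nothing -> runs at once and releases L15 and L14
  T5: everything it awaited (L14) is free; runs, freeing L1 and L10
  T6 waits on nothing -> runs at once and releases L11 and L9


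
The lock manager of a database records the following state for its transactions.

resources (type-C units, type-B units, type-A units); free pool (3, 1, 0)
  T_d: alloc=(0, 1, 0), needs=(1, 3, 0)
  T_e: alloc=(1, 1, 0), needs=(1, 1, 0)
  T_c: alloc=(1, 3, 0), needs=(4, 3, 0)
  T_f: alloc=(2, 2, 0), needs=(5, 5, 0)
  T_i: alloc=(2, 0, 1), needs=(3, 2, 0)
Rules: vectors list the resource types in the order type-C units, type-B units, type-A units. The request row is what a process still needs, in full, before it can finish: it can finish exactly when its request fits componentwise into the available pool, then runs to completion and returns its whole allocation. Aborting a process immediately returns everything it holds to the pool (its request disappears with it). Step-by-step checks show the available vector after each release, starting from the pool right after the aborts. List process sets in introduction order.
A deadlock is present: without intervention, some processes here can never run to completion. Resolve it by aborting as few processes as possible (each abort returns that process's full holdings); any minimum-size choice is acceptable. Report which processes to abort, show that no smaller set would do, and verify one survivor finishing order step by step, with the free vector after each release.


Abort T_d.
Key observation: the deadlocked T_c becomes finishable only because T_d released (0, 1, 0); it completes at step 3 below.
Why nothing smaller works: aborting no one leaves the state deadlocked as given.
Survivors finish in the order: T_i, T_e, T_c, T_f. Verifying each step (pool after the aborts first):
  pool = (3, 2, 0)
  T_i needs (3, 2, 0) <= (3, 2, 0) -> finishes; pool += (2, 0, 1) = (5, 2, 1)
  T_e needs (1, 1, 0) <= (5, 2, 1) -> finishes; pool += (1, 1, 0) = (6, 3, 1)
  T_c needs (4, 3, 0) <= (6, 3, 1) -> finishes; pool += (1, 3, 0) = (7, 6, 1)
  T_f needs (5, 5, 0) <= (7, 6, 1) -> finishes; pool += (2, 2, 0) = (9, 8, 1)


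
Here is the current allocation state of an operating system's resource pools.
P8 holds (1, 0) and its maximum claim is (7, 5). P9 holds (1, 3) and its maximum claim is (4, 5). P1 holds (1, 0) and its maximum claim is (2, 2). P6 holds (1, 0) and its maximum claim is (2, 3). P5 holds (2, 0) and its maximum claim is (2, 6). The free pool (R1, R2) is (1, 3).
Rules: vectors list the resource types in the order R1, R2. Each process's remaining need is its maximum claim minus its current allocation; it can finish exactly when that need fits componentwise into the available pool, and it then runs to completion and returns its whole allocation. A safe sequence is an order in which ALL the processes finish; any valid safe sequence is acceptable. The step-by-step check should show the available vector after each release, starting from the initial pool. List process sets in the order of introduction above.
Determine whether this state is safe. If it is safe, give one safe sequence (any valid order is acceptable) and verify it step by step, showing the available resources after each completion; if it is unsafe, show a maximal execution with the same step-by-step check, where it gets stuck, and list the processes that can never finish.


The state is SAFE; one workable sequence: P1, P6, P9, P5, P8.
Key observation: P1 is the earliest step where a requested resource binds exactly: need (1, 2), pool (1, 3) at its turn.
Step-by-step check:
  pool = (1, 3)
  run P1 (needs (1, 2), free (1, 3)); after release of (1, 0) the pool is (2, 3)
  run P6 (needs (1, 3), free (2, 3)); after release of (1, 0) the pool is (3, 3)
  run P9 (needs (3, 2), free (3, 3)); after release of (1, 3) the pool is (4, 6)
  run P5 (needs (0, 6), free (4, 6)); after release of (2, 0) the pool is (6, 6)
  run P8 (needs (6, 5), free (6, 6)); after release of (1, 0) the pool is (7, 6)


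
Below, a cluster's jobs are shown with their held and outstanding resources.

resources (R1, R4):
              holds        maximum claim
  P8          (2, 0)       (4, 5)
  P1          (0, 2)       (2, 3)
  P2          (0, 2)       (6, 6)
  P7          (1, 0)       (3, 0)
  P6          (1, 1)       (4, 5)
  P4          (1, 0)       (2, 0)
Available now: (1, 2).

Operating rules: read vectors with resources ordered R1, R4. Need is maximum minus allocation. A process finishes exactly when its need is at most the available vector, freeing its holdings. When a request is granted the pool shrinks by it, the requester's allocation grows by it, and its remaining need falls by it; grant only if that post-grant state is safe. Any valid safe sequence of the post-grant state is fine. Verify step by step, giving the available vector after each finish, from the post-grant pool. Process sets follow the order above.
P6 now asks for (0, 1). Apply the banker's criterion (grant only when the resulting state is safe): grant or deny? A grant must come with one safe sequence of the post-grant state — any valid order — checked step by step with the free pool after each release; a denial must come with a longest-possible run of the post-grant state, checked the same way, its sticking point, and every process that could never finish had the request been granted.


GRANT: granting preserves safety; a valid post-grant sequence is P4, P1, P7, P6, P8, P2.
Key observation: granting shrinks the pool to (1, 1), yet P4 still fits and the chain goes through.
Verifying the post-grant state step by step:
  pool = (1, 1)
  run P4 (needs (1, 0), free (1, 1)); after release of (1, 0) the pool is (2, 1)
  run P1 (needs (2, 1), free (2, 1)); after release of (0, 2) the pool is (2, 3)
  run P7 (needs (2, 0), free (2, 3)); after release of (1, 0) the pool is (3, 3)
  run P6 (needs (3, 3), free (3, 3)); after release of (1, 2) the pool is (4, 5)
  run P8 (needs (2, 5), free (4, 5)); after release of (2, 0) the pool is (6, 5)
  run P2 (needs (6, 4), free (6, 5)); after release of (0, 2) the pool is (6, 7)


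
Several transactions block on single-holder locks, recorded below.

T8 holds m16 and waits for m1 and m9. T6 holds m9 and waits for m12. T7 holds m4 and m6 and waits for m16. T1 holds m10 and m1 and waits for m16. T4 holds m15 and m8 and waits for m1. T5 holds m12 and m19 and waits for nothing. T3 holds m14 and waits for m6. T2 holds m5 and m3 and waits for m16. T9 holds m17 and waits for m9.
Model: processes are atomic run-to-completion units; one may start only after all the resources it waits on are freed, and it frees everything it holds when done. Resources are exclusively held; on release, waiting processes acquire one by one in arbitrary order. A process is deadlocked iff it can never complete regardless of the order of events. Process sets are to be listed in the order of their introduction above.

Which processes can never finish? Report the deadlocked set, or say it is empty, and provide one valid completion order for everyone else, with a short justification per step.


Deadlocked: T8, T7, T1, T4, T3 and T2.
Key observation: nobody on the ring T8 -> T1 -> T8 can start until another member finishes, which never happens; T7, T4, T3 and T2 wait into the deadlock from upstream.
A valid finishing order for the others: T5, T6, T9.
Step-by-step check:
  run T5 (it waits on nothing); releases m12 and m19
  T6: everything it awaited (m12) is free; runs, freeing m9
  T9: everything it awaited (m9) is free; runs, freeing m17


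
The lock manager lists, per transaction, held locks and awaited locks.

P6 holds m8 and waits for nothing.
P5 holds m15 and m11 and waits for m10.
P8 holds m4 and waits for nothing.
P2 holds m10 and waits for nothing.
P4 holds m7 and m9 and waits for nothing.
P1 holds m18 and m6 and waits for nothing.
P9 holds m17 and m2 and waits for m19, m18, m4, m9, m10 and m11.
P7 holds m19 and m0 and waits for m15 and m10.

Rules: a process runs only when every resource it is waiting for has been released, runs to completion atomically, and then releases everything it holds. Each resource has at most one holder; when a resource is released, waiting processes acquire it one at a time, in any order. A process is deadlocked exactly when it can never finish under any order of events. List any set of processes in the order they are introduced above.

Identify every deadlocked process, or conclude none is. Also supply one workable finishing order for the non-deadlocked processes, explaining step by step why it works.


The deadlocked set is empty.
Key observation: all waits point, directly or indirectly, at processes that can finish, so nothing is permanently blocked.
The rest can finish in the order P8, P2, P1, P5, P7, P6, P4, P9.
Check, step by step:
  P8: no waits; runs immediately, freeing m4
  P2: no waits; runs immediately, freeing m10
  P1: no waits; runs immediately, freeing m18 and m6
  P5: everything it awaited (m10) is free; runs, freeing m15 and m11
  P7: everything it awaited (m15 and m10) is free; runs, freeing m19 and m0
  P6: no waits; runs immediately, freeing m8
  P4: no waits; runs immediately, freeing m7 and m9
  P9: everything it awaited (m19, m18, m4, m9, m10 and m11) is free; runs, freeing m17 and m2


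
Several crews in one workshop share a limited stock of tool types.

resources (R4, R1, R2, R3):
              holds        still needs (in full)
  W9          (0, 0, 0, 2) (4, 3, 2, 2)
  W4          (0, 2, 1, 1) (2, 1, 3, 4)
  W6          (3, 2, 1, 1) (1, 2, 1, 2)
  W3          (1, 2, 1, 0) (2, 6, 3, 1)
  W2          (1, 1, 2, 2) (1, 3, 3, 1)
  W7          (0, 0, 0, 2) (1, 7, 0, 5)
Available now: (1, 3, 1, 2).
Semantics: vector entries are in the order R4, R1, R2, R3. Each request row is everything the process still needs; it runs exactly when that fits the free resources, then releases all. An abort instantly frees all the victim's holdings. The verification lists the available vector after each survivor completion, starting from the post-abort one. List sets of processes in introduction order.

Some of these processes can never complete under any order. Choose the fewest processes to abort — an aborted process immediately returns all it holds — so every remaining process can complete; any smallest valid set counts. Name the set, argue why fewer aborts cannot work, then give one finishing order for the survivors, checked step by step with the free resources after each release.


Minimum abort set: W3.
Key observation: W2 could never have finished before the abort; with (1, 2, 1, 0) returned by W3, it fits at step 2.
No smaller set exists: with zero aborts the deadlock remains.
The survivors complete as W6, W2, W9, W4, W7. Check, step by step (starting from the post-abort pool):
  pool = (2, 5, 2, 2)
  run W6 (needs (1, 2, 1, 2), free (2, 5, 2, 2)); after release of (3, 2, 1, 1) the pool is (5, 7, 3, 3)
  run W2 (needs (1, 3, 3, 1), free (5, 7, 3, 3)); after release of (1, 1, 2, 2) the pool is (6, 8, 5, 5)
  run W9 (needs (4, 3, 2, 2), free (6, 8, 5, 5)); after release of (0, 0, 0, 2) the pool is (6, 8, 5, 7)
  run W4 (needs (2, 1, 3, 4), free (6, 8, 5, 7)); after release of (0, 2, 1, 1) the pool is (6, 10, 6, 8)
  run W7 (needs (1, 7, 0, 5), free (6, 10, 6, 8)); after release of (0, 0, 0, 2) the pool is (6, 10, 6, 10)


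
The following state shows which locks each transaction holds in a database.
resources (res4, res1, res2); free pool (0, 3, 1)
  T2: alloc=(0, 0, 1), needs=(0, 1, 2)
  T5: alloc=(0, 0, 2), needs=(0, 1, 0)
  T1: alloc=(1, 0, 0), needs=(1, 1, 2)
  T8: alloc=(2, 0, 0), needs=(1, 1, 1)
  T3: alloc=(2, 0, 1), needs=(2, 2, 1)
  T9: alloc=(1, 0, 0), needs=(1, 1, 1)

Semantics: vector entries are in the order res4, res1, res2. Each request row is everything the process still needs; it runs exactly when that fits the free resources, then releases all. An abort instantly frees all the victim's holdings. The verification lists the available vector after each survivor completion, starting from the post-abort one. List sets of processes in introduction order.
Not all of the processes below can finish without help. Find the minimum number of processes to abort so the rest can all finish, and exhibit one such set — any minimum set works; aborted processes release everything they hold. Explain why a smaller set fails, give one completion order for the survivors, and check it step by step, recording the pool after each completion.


Abort T9.
Key observation: the returned (1, 0, 0) from T9 is what brings T8 — unrunnable before, under any order — into play at step 1.
Minimality: the empty abort set fails — the state is deadlocked as it stands.
Survivors finish in the order: T8, T3, T1, T2, T5. Step-by-step check (pool after the aborts first):
  pool = (1, 3, 1)
  run T8 (needs (1, 1, 1), free (1, 3, 1)); after release of (2, 0, 0) the pool is (3, 3, 1)
  run T3 (needs (2, 2, 1), free (3, 3, 1)); after release of (2, 0, 1) the pool is (5, 3, 2)
  run T1 (needs (1, 1, 2), free (5, 3, 2)); after release of (1, 0, 0) the pool is (6, 3, 2)
  run T2 (needs (0, 1, 2), free (6, 3, 2)); after release of (0, 0, 1) the pool is (6, 3, 3)
  run T5 (needs (0, 1, 0), free (6, 3, 3)); after release of (0, 0, 2) the pool is (6, 3, 5)


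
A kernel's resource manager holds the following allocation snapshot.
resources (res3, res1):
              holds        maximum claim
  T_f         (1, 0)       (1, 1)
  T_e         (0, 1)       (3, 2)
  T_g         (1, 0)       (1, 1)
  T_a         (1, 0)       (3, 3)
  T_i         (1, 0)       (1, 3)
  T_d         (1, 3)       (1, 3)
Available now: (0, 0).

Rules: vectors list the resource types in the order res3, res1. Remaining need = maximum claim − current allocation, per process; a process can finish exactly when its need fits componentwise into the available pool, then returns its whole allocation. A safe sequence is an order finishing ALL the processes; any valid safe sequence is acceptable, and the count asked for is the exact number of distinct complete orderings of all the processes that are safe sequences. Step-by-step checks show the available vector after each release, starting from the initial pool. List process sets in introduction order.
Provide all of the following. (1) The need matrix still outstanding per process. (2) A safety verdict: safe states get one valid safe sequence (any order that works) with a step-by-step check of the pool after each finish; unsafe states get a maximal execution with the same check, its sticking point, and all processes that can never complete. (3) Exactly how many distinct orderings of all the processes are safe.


(1) Outstanding need per process (order res3, res1):
  T_f: (0, 1)
  T_e: (3, 1)
  T_g: (0, 1)
  T_a: (2, 3)
  T_i: (0, 3)
  T_d: (0, 0)
(2) SAFE, for example via the order T_d, T_g, T_i, T_a, T_e, T_f.
Key observation: T_i marks the first exact bind of the order: its need (0, 3) fits the free (2, 3) with zero slack on a requested resource.
Check, step by step:
  pool = (0, 0)
  T_d needs (0, 0) <= (0, 0) -> finishes; pool += (1, 3) = (1, 3)
  T_g needs (0, 1) <= (1, 3) -> finishes; pool += (1, 0) = (2, 3)
  T_i needs (0, 3) <= (2, 3) -> finishes; pool += (1, 0) = (3, 3)
  T_a needs (2, 3) <= (3, 3) -> finishes; pool += (1, 0) = (4, 3)
  T_e needs (3, 1) <= (4, 3) -> finishes; pool += (0, 1) = (4, 4)
  T_f needs (0, 1) <= (4, 4) -> finishes; pool += (1, 0) = (5, 4)
(3) The exact count: 54 of the possible complete orderings are safe sequences.


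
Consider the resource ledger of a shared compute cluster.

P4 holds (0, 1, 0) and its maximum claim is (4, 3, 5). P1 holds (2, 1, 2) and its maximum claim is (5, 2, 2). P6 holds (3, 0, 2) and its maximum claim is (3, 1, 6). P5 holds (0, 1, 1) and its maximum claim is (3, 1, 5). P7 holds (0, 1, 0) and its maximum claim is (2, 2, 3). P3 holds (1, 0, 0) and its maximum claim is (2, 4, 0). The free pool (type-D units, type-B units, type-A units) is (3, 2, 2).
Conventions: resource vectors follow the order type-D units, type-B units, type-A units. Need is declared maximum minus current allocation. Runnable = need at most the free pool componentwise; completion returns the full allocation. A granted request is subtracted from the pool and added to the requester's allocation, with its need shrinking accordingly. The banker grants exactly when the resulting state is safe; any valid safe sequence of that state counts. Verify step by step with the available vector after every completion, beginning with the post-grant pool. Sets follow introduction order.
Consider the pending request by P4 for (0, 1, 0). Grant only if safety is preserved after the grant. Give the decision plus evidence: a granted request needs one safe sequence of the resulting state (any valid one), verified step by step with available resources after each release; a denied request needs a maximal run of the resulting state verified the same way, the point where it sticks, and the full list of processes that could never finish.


GRANT — the state after the grant stays safe, e.g. via P1, P5, P6, P7, P3, P4.
Key observation: granting shrinks the pool to (3, 1, 2), yet P1 still fits and the chain goes through.
Verifying the post-grant state step by step:
  pool = (3, 1, 2)
  P1 needs (3, 1, 0) <= (3, 1, 2) -> finishes; pool += (2, 1, 2) = (5, 2, 4)
  P5 needs (3, 0, 4) <= (5, 2, 4) -> finishes; pool += (0, 1, 1) = (5, 3, 5)
  P6 needs (0, 1, 4) <= (5, 3, 5) -> finishes; pool += (3, 0, 2) = (8, 3, 7)
  P7 needs (2, 1, 3) <= (8, 3, 7) -> finishes; pool += (0, 1, 0) = (8, 4, 7)
  P3 needs (1, 4, 0) <= (8, 4, 7) -> finishes; pool += (1, 0, 0) = (9, 4, 7)
  P4 needs (4, 1, 5) <= (9, 4, 7) -> finishes; pool += (0, 2, 0) = (9, 6, 7)


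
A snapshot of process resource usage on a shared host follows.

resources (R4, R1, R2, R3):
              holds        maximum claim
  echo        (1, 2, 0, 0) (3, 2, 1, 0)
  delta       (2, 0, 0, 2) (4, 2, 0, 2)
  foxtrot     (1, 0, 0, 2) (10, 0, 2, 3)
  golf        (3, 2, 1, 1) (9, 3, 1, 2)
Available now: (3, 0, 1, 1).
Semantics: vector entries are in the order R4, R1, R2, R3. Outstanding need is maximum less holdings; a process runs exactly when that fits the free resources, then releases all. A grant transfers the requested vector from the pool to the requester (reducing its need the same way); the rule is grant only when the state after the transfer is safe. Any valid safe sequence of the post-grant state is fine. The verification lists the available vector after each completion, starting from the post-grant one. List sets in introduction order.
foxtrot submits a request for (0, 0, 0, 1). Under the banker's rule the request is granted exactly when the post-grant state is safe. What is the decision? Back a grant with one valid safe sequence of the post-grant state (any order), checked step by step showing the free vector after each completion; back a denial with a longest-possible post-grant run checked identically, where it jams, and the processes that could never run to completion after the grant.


GRANT — the state after the grant stays safe, e.g. via echo, delta, golf, foxtrot.
Key observation: granting shrinks the pool to (3, 0, 1, 0), yet echo still fits and the chain goes through.
Check on the post-grant state, step by step:
  pool = (3, 0, 1, 0)
  echo: need (2, 0, 1, 0) fits (3, 0, 1, 0); releases (1, 2, 0, 0), pool now (4, 2, 1, 0)
  delta: need (2, 2, 0, 0) fits (4, 2, 1, 0); releases (2, 0, 0, 2), pool now (6, 2, 1, 2)
  golf: need (6, 1, 0, 1) fits (6, 2, 1, 2); releases (3, 2, 1, 1), pool now (9, 4, 2, 3)
  foxtrot: need (9, 0, 2, 0) fits (9, 4, 2, 3); releases (1, 0, 0, 3), pool now (10, 4, 2, 6)
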